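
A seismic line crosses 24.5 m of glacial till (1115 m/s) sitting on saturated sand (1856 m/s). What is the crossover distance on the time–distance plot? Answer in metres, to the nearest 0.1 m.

θ_c = arcsin(1115/1856) = 36.92°, so cos θ_c = 0.7994 and tᵢ = 2h cos θ_c/V₁ = 0.0351 s.
At crossover x/V₁ = x/V₂ + tᵢ ⇒ x = tᵢ/(1/V₁ − 1/V₂) = 0.03513/(8.9686e-04 − 5.3879e-04) = 98.12 m.

98.1 m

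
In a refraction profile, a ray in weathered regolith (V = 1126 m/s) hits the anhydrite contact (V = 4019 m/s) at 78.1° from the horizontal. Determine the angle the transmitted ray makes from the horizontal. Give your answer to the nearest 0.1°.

Angle from the normal: 90° − 78.1° = 11.9°.
sin θ₁/V₁ = sin θ₂/V₂ ⇒ sin θ₂ = 4019·sin 11.9°/1126 = 4019·0.2062/1126 = 0.7360.
θ₂ = sin⁻¹(0.7360) = 47.39° (from vertical).
From the interface: 90° − 47.39° = 42.61°.

42.6°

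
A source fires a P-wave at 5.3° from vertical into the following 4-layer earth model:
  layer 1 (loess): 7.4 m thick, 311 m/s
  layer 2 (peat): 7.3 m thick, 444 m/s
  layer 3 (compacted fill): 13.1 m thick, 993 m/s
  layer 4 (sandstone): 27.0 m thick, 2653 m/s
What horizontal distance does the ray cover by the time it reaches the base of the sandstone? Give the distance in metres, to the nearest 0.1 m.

40.3 m

p = sin θ₁/V₁ = sin 5.3°/311 = 2.9701e-04 s/m is conserved through the stack.
Layer 1: θ = 5.30°; offset = 7.4·tan 5.30° = 0.686 m.
Layer 2: sin θ = p·444 = 0.1319 → θ = 7.58°; offset = 7.3·tan 7.58° = 0.971 m.
Layer 3: sin θ = p·993 = 0.2949 → θ = 17.15°; offset = 13.1·tan 17.15° = 4.043 m.
Layer 4: sin θ = p·2653 = 0.7880 → θ = 52.00°; offset = 27.0·tan 52.00° = 34.554 m.
Σ offsets = 40.255 m.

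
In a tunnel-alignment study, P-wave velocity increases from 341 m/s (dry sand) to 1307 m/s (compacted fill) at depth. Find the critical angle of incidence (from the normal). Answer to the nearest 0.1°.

15.1°

At critical incidence the refracted ray runs along the interface (θ₂ = 90°), so sin θ_c = V₁/V₂.
θ_c = arcsin(341/1307) = arcsin 0.2609 = 15.12°.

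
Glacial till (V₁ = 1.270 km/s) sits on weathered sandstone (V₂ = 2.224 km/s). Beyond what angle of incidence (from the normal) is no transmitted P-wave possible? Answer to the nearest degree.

35°

Critical incidence: sin θ_c = V₁/V₂ = 1.270/2.224 = 0.5710.
θ_c = arcsin 0.5710 = 34.82°.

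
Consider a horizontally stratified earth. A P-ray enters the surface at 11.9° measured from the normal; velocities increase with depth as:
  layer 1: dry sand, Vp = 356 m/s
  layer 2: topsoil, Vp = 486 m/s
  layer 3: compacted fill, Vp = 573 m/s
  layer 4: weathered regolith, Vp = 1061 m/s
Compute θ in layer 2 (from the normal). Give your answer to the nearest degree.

Ray parameter p = sin 11.9° / 356 = 5.7923e-04 s/m.
sin θ_2 = p·V_2 = 5.7923e-04 × 486 = 0.2815.
θ_2 = 16.35° from the vertical.

16°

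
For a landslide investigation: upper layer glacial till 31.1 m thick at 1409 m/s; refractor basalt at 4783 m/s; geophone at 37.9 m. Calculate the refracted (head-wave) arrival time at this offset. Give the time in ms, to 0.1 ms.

50.1 ms

θ_c = arcsin(V₁/V₂) = arcsin(1409/4783) = 17.13°, cos θ_c = 0.9556.
Intercept time tᵢ = 2h cos θ_c / V₁ = 2·31.1·0.9556/1409 = 0.04219 s.
t = x/V₂ + tᵢ = 37.9/4783 + 0.04219 = 0.05011 s.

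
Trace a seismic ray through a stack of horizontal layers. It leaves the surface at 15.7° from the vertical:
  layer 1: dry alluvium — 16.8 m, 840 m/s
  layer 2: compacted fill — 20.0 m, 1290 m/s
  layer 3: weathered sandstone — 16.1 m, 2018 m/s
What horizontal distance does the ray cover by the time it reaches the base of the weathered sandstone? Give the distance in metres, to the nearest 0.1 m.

27.6 m

Ray parameter p = sin 15.7° / 840 m/s = 3.2214e-04 s/m.
Layer 1: θ = 15.70°; offset = 16.8·tan 15.70° = 4.722 m.
Layer 2: sin θ = p·1290 = 0.4156 → θ = 24.55°; offset = 20.0·tan 24.55° = 9.138 m.
Layer 3: sin θ = p·2018 = 0.6501 → θ = 40.55°; offset = 16.1·tan 40.55° = 13.774 m.
Σ offsets = 27.634 m.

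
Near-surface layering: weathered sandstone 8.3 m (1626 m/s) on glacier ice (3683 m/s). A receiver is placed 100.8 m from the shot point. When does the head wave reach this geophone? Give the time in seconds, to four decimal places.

t = x/V₂ + 2h·√(V₂²−V₁²)/(V₁V₂).
√(V₂²−V₁²) = √(3683²−1626²) = 3304.6 m/s; delay term = 2·8.3·3304.6/(1626·3683) = 0.00916 s.
t = 100.8/3683 + 0.00916 = 0.03653 s.

0.0365 s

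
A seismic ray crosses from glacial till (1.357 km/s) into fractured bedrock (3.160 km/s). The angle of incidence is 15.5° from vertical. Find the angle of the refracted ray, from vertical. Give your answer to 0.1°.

sin θ₁/V₁ = sin θ₂/V₂ ⇒ sin θ₂ = 3.160·sin 15.5°/1.357 = 3.160·0.2672/1.357 = 0.6223.
θ₂ = arcsin 0.6223 = 38.48° from the normal.

38.5°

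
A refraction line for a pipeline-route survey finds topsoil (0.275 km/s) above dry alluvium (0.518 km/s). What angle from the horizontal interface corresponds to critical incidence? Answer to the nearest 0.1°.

57.9°

Critical incidence: sin θ_c = V₁/V₂ = 0.275/0.518 = 0.5309.
θ_c = arcsin 0.5309 = 32.07°.
Measured from the interface: 90° − 32.07° = 57.93°.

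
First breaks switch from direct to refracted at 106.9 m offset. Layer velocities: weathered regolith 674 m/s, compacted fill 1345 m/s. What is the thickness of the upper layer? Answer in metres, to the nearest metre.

x_cross = 2h·√((V₂+V₁)/(V₂−V₁)) → h = x_cross / (2·√((V₂+V₁)/(V₂−V₁))).
√((V₂+V₁)/(V₂−V₁)) = √((1345+674)/(1345−674)) = 1.7346.
h = 106.9 / (2·1.7346) = 30.81 m.

31 m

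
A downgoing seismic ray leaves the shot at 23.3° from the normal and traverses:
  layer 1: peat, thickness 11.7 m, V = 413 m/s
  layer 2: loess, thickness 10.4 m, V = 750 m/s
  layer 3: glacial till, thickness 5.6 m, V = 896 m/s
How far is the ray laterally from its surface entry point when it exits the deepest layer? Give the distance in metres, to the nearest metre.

Apply Snell's law at each interface; in layer i the horizontal offset is hᵢ·tan θᵢ.
Layer 1: θ = 23.30°; offset = 11.7·tan 23.30° = 5.039 m.
Layer 2: sin θ = 750·sin 23.3°/413 = 0.7183, θ = 45.91°; offset = 10.4·tan 45.91° = 10.737 m.
Layer 3: sin θ = 896·sin 23.3°/413 = 0.8581, θ = 59.11°; offset = 5.6·tan 59.11° = 9.360 m.
Total horizontal offset = 25.136 m.

25 m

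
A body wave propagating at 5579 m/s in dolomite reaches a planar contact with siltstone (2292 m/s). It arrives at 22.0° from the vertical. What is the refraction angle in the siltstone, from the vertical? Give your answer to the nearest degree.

Snell's law: sin θ₂ = (V₂/V₁)·sin θ₁ = (2292/5579)·sin 22.0° = 0.1539.
θ₂ = arcsin 0.1539 = 8.85° from the normal.

9°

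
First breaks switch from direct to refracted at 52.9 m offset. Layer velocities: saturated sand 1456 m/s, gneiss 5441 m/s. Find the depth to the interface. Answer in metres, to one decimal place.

x_cross = 2h·√((V₂+V₁)/(V₂−V₁)) → h = x_cross / (2·√((V₂+V₁)/(V₂−V₁))).
√((V₂+V₁)/(V₂−V₁)) = √((5441+1456)/(5441−1456)) = 1.3156.
h = 52.9 / (2·1.3156) = 20.11 m.

20.1 m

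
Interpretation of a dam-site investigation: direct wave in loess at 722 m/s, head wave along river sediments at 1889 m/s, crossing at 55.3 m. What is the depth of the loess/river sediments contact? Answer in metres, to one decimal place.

18.5 m

h = (x_cross/2)·√((V₂−V₁)/(V₂+V₁)).
(V₂−V₁)/(V₂+V₁) = (1889−722)/(1889+722) = 0.4470; √ = 0.6685.
h = (55.3/2)·0.6685 = 18.49 m.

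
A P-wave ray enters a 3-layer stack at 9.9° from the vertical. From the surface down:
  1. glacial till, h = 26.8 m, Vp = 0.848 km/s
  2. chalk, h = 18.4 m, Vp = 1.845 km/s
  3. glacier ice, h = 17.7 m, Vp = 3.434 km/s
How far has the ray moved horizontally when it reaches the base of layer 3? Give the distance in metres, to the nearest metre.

29 m

p = sin θ₁/V₁ = sin 9.9°/0.848 = 2.0275e-01 s/km is conserved through the stack.
Layer 1: θ = 9.90°; offset = 26.8·tan 9.90° = 4.677 m.
Layer 2: sin θ = p·1.845 = 0.3741 → θ = 21.97°; offset = 18.4·tan 21.97° = 7.422 m.
Layer 3: sin θ = p·3.434 = 0.6962 → θ = 44.13°; offset = 17.7·tan 44.13° = 17.168 m.
Total horizontal offset = 29.267 m.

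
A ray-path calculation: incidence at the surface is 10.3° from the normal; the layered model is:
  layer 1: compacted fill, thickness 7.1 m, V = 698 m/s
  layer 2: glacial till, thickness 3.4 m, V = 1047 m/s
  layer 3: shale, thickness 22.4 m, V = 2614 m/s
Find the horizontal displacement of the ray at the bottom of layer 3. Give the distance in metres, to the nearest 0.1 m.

Apply Snell's law at each interface; in layer i the horizontal offset is hᵢ·tan θᵢ.
Layer 1: θ = 10.30°; offset = 7.1·tan 10.30° = 1.290 m.
Layer 2: sin θ = 1047·sin 10.3°/698 = 0.2682, θ = 15.56°; offset = 3.4·tan 15.56° = 0.947 m.
Layer 3: sin θ = 2614·sin 10.3°/698 = 0.6696, θ = 42.04°; offset = 22.4·tan 42.04° = 20.195 m.
Total horizontal offset = 22.432 m.

22.4 m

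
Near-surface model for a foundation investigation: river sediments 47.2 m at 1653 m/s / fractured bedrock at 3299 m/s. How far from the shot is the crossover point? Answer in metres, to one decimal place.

θ_c = arcsin(1653/3299) = 30.07°, so cos θ_c = 0.8654 and tᵢ = 2h cos θ_c/V₁ = 0.0494 s.
At crossover x/V₁ = x/V₂ + tᵢ ⇒ x = tᵢ/(1/V₁ − 1/V₂) = 0.04942/(6.0496e-04 − 3.0312e-04) = 163.74 m.

163.7 m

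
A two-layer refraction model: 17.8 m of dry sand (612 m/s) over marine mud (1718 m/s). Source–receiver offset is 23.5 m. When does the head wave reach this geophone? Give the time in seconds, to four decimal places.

θ_c = arcsin(V₁/V₂) = arcsin(612/1718) = 20.87°, cos θ_c = 0.9344.
Intercept time tᵢ = 2h cos θ_c / V₁ = 2·17.8·0.9344/612 = 0.05435 s.
t = x/V₂ + tᵢ = 23.5/1718 + 0.05435 = 0.06803 s.

0.0680 s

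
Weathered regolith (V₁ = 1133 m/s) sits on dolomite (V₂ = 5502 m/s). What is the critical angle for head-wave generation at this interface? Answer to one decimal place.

11.9°

At critical incidence the refracted ray runs along the interface (θ₂ = 90°), so sin θ_c = V₁/V₂.
θ_c = arcsin(1133/5502) = arcsin 0.2059 = 11.88°.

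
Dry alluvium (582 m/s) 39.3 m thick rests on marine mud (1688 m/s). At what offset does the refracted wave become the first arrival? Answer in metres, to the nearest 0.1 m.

112.6 m

x_cross = 2h·√((V₂+V₁)/(V₂−V₁)).
(V₂+V₁)/(V₂−V₁) = (1688+582)/(1688−582) = 2.0524; √ = 1.4326.
x_cross = 2·39.3·1.4326 = 112.61 m.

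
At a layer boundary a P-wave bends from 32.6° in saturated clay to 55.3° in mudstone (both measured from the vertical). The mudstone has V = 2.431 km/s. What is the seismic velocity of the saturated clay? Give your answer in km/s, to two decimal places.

1.59 km/s

sin 32.6° = 0.5388; sin 55.3° = 0.8221.
V₁ = V₂·(sin θ₁/sin θ₂) = 2.431·(0.5388/0.8221) = 1.59 km/s.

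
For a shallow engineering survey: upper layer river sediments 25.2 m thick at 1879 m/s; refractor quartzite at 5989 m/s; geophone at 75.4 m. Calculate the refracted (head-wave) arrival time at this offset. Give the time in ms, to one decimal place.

38.1 ms

θ_c = arcsin(V₁/V₂) = arcsin(1879/5989) = 18.28°, cos θ_c = 0.9495.
Intercept time tᵢ = 2h cos θ_c / V₁ = 2·25.2·0.9495/1879 = 0.02547 s.
t = x/V₂ + tᵢ = 75.4/5989 + 0.02547 = 0.03806 s.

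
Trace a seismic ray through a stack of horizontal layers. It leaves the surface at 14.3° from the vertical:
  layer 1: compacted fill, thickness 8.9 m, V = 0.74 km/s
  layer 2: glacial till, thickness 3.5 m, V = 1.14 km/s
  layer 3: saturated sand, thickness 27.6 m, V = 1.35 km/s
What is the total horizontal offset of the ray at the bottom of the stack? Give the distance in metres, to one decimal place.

Apply Snell's law at each interface; in layer i the horizontal offset is hᵢ·tan θᵢ.
Layer 1: θ = 14.30°; offset = 8.9·tan 14.30° = 2.269 m.
Layer 2: sin θ = 1.14·sin 14.3°/0.74 = 0.3805, θ = 22.37°; offset = 3.5·tan 22.37° = 1.440 m.
Layer 3: sin θ = 1.35·sin 14.3°/0.74 = 0.4506, θ = 26.78°; offset = 27.6·tan 26.78° = 13.931 m.
Summing the layer offsets gives 17.640 m.

17.6 m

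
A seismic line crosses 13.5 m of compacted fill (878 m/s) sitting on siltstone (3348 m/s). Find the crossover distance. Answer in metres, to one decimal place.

x_cross = 2h·√((V₂+V₁)/(V₂−V₁)).
(V₂+V₁)/(V₂−V₁) = (3348+878)/(3348−878) = 1.7109; √ = 1.3080.
x_cross = 2·13.5·1.3080 = 35.32 m.

35.3 m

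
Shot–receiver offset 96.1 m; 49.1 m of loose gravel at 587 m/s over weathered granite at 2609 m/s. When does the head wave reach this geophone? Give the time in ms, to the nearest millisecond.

t = x/V₂ + 2h·√(V₂²−V₁²)/(V₁V₂).
√(V₂²−V₁²) = √(2609²−587²) = 2542.1 m/s; delay term = 2·49.1·2542.1/(587·2609) = 0.16300 s.
t = 96.1/2609 + 0.16300 = 0.19984 s.

200 ms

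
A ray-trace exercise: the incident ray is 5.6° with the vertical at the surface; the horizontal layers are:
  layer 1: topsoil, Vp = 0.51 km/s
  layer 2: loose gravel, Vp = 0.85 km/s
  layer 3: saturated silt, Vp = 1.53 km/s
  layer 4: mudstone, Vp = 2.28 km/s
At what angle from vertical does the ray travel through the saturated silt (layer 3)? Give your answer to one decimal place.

Ray parameter p = sin 5.6° / 0.51 = 1.9134e-01 s/km.
sin θ_3 = p·V_3 = 1.9134e-01 × 1.53 = 0.2927.
θ_3 = 17.02° from the vertical.

17.0°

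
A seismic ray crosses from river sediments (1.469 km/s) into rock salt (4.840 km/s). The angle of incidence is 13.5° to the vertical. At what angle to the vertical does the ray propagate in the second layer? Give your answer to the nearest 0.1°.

Snell's law: sin θ₂ = (V₂/V₁)·sin θ₁ = (4.840/1.469)·sin 13.5° = 0.7691.
θ₂ = sin⁻¹(0.7691) = 50.28° (from vertical).

50.3°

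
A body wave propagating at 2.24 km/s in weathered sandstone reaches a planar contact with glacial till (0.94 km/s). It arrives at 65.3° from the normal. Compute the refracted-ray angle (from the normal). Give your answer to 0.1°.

22.4°

Snell's law: sin θ₂ = (V₂/V₁)·sin θ₁ = (0.94/2.24)·sin 65.3° = 0.3812.
θ₂ = arcsin 0.3812 = 22.41° from the normal.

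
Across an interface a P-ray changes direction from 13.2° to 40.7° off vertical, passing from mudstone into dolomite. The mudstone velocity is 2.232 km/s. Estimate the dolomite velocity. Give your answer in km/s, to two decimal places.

Snell's law: sin 13.2°/V₁ = sin 40.7°/V₂.
V₂ = V₁·sin 40.7°/sin 13.2° = 2.232 × 2.8557 = 6.37 km/s.

6.37 km/s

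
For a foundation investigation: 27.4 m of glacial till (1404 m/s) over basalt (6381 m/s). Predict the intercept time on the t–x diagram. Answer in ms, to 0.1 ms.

tᵢ = 2h·√(V₂²−V₁²)/(V₁V₂).
√(V₂²−V₁²) = √(6381²−1404²) = 6224.6 m/s.
tᵢ = 2·27.4·6224.6/(1404·6381) = 0.03807 s.

38.1 ms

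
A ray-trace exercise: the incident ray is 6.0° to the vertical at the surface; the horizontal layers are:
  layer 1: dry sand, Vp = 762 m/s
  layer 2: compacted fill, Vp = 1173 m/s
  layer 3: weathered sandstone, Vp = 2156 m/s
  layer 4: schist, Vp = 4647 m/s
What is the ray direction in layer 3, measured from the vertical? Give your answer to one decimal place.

Ray parameter p = sin 6.0° / 762 = 1.3718e-04 s/m.
sin θ_3 = p·V_3 = 1.3718e-04 × 2156 = 0.2958.
θ_3 = arcsin 0.2958 = 17.20°.

17.2°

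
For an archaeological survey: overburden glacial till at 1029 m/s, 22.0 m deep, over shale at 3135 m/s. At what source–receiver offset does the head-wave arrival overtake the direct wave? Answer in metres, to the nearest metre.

θ_c = arcsin(1029/3135) = 19.16°, so cos θ_c = 0.9446 and tᵢ = 2h cos θ_c/V₁ = 0.0404 s.
At crossover x/V₁ = x/V₂ + tᵢ ⇒ x = tᵢ/(1/V₁ − 1/V₂) = 0.04039/(9.7182e-04 − 3.1898e-04) = 61.87 m.

62 m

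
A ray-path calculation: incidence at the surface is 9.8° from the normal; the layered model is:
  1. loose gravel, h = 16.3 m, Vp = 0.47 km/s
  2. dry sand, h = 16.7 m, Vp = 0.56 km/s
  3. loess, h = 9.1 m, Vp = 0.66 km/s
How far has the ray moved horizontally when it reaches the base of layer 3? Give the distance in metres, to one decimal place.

8.5 m

p = sin θ₁/V₁ = sin 9.8°/0.47 = 3.6215e-01 s/km is conserved through the stack.
Layer 1: θ = 9.80°; offset = 16.3·tan 9.80° = 2.815 m.
Layer 2: sin θ = p·0.56 = 0.2028 → θ = 11.70°; offset = 16.7·tan 11.70° = 3.459 m.
Layer 3: sin θ = p·0.66 = 0.2390 → θ = 13.83°; offset = 9.1·tan 13.83° = 2.240 m.
Σ offsets = 8.514 m.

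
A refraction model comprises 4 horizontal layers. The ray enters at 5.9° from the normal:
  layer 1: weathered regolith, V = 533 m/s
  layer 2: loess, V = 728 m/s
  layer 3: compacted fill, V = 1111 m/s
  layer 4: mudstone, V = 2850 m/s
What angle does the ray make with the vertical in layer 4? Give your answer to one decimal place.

33.3°

Ray parameter p = sin 5.9° / 533 = 1.9286e-04 s/m.
sin θ_4 = p·V_4 = 1.9286e-04 × 2850 = 0.5496.
θ_4 = arcsin 0.5496 = 33.34°.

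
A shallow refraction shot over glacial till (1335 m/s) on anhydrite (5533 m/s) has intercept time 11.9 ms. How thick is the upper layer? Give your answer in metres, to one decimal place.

h = tᵢ·V₁·V₂ / (2·√(V₂²−V₁²)).
√(V₂²−V₁²) = √(5533² − 1335²) = 5369.5 m/s.
h = 0.0119 s × 1335 × 5533 / (2 × 5369.5) = 8.19 m.

8.2 m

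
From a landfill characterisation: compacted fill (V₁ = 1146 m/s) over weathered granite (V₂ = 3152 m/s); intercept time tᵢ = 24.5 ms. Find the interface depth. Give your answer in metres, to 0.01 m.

15.07 m

θ_c = arcsin(1146/3152) = 21.32°; cos θ_c = 0.9316.
tᵢ = 2h cos θ_c/V₁ ⇒ h = tᵢ·V₁/(2 cos θ_c) = 0.0245·1146/(2·0.9316) = 15.07 m.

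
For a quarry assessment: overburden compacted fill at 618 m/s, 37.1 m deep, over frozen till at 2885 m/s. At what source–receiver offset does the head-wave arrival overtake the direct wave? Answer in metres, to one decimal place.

θ_c = arcsin(618/2885) = 12.37°, so cos θ_c = 0.9768 and tᵢ = 2h cos θ_c/V₁ = 0.1173 s.
At crossover x/V₁ = x/V₂ + tᵢ ⇒ x = tᵢ/(1/V₁ − 1/V₂) = 0.11728/(1.6181e-03 − 3.4662e-04) = 92.24 m.

92.2 m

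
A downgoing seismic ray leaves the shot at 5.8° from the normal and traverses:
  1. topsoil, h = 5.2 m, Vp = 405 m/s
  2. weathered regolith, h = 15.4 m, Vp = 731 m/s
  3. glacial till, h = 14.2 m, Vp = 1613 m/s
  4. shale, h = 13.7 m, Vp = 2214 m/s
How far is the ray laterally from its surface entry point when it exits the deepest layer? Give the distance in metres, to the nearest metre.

19 m

Apply Snell's law at each interface; in layer i the horizontal offset is hᵢ·tan θᵢ.
Layer 1: θ = 5.80°; offset = 5.2·tan 5.80° = 0.528 m.
Layer 2: sin θ = 731·sin 5.8°/405 = 0.1824, θ = 10.51°; offset = 15.4·tan 10.51° = 2.857 m.
Layer 3: sin θ = 1613·sin 5.8°/405 = 0.4025, θ = 23.73°; offset = 14.2·tan 23.73° = 6.243 m.
Layer 4: sin θ = 2214·sin 5.8°/405 = 0.5524, θ = 33.53°; offset = 13.7·tan 33.53° = 9.080 m.
Total horizontal offset = 18.708 m.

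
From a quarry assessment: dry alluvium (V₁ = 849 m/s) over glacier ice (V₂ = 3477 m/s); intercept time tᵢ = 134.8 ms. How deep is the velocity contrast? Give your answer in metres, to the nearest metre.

59 m

θ_c = arcsin(849/3477) = 14.13°; cos θ_c = 0.9697.
tᵢ = 2h cos θ_c/V₁ ⇒ h = tᵢ·V₁/(2 cos θ_c) = 0.1348·849/(2·0.9697) = 59.01 m.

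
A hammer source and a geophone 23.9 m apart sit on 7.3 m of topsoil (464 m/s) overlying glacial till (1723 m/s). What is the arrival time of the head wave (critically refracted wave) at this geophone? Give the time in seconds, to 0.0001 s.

0.0442 s

t = x/V₂ + 2h·√(V₂²−V₁²)/(V₁V₂).
√(V₂²−V₁²) = √(1723²−464²) = 1659.3 m/s; delay term = 2·7.3·1659.3/(464·1723) = 0.03030 s.
t = 23.9/1723 + 0.03030 = 0.04417 s.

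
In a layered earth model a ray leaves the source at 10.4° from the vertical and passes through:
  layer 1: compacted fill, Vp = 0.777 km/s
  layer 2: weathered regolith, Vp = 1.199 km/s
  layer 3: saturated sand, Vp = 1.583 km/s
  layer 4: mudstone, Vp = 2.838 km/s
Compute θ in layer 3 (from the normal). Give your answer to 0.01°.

21.58°

Snell's law across each interface conserves sin θ / V, so sin θ_3 = V_3·sin θ₁/V₁.
sin θ_3 = 1.583 × sin 10.4° / 0.777 = 0.3678.
θ_3 = 21.58° from the vertical.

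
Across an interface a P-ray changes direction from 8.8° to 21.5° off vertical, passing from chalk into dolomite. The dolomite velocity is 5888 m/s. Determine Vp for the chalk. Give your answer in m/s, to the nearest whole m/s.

2458 m/s

Snell's law: sin 8.8°/V₁ = sin 21.5°/V₂.
V₁ = V₂·sin 8.8°/sin 21.5° = 5888 × 0.4174 = 2457.78 m/s.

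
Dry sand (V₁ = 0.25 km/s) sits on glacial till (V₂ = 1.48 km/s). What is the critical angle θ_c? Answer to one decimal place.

9.7°

Critical incidence: sin θ_c = V₁/V₂ = 0.25/1.48 = 0.1689.
θ_c = arcsin 0.1689 = 9.72°.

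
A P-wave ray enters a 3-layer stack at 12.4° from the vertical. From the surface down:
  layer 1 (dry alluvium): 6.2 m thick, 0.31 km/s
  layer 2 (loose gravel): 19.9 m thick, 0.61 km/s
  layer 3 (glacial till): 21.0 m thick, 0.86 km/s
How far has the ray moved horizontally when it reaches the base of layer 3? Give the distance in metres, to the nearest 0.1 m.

26.2 m

p = sin θ₁/V₁ = sin 12.4°/0.31 = 6.9269e-01 s/km is conserved through the stack.
Layer 1: θ = 12.40°; offset = 6.2·tan 12.40° = 1.363 m.
Layer 2: sin θ = p·0.61 = 0.4225 → θ = 25.00°; offset = 19.9·tan 25.00° = 9.278 m.
Layer 3: sin θ = p·0.86 = 0.5957 → θ = 36.56°; offset = 21.0·tan 36.56° = 15.575 m.
Total horizontal offset = 26.216 m.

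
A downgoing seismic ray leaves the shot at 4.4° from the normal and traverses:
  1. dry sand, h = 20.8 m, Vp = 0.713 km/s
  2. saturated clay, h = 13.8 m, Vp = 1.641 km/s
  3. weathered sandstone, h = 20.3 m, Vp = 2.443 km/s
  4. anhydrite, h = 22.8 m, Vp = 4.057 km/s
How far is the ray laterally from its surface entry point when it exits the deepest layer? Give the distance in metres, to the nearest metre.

21 m

p = sin θ₁/V₁ = sin 4.4°/0.713 = 1.0760e-01 s/km is conserved through the stack.
Layer 1: θ = 4.40°; offset = 20.8·tan 4.40° = 1.600 m.
Layer 2: sin θ = p·1.641 = 0.1766 → θ = 10.17°; offset = 13.8·tan 10.17° = 2.476 m.
Layer 3: sin θ = p·2.443 = 0.2629 → θ = 15.24°; offset = 20.3·tan 15.24° = 5.531 m.
Layer 4: sin θ = p·4.057 = 0.4365 → θ = 25.88°; offset = 22.8·tan 25.88° = 11.063 m.
Summing the layer offsets gives 20.669 m.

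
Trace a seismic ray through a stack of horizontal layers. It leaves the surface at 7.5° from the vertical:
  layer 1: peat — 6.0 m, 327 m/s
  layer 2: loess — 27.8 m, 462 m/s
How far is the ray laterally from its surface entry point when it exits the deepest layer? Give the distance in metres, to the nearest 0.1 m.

6.0 m

p = sin θ₁/V₁ = sin 7.5°/327 = 3.9916e-04 s/m is conserved through the stack.
Layer 1: θ = 7.50°; offset = 6.0·tan 7.50° = 0.790 m.
Layer 2: sin θ = p·462 = 0.1844 → θ = 10.63°; offset = 27.8·tan 10.63° = 5.216 m.
Summing the layer offsets gives 6.006 m.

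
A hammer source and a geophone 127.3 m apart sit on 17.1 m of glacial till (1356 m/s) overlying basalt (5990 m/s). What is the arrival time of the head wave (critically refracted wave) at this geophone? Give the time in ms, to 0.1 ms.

θ_c = arcsin(V₁/V₂) = arcsin(1356/5990) = 13.08°, cos θ_c = 0.9740.
Intercept time tᵢ = 2h cos θ_c / V₁ = 2·17.1·0.9740/1356 = 0.02457 s.
t = x/V₂ + tᵢ = 127.3/5990 + 0.02457 = 0.04582 s.

45.8 ms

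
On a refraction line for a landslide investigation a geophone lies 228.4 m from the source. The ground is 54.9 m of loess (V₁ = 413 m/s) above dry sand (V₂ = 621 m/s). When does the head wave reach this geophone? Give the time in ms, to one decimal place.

566.3 ms

θ_c = arcsin(V₁/V₂) = arcsin(413/621) = 41.69°, cos θ_c = 0.7468.
Intercept time tᵢ = 2h cos θ_c / V₁ = 2·54.9·0.7468/413 = 0.19854 s.
t = x/V₂ + tᵢ = 228.4/621 + 0.19854 = 0.56634 s.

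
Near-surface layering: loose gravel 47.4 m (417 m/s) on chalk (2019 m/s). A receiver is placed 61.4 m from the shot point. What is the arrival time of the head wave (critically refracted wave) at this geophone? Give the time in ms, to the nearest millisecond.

253 ms

t = x/V₂ + 2h·√(V₂²−V₁²)/(V₁V₂).
√(V₂²−V₁²) = √(2019²−417²) = 1975.5 m/s; delay term = 2·47.4·1975.5/(417·2019) = 0.22244 s.
t = 61.4/2019 + 0.22244 = 0.25285 s.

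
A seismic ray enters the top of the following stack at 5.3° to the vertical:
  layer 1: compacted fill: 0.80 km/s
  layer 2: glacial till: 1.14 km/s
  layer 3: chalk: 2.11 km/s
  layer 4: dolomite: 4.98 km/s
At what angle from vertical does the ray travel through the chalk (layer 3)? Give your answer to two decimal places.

14.10°

Snell's law across each interface conserves sin θ / V, so sin θ_3 = V_3·sin θ₁/V₁.
sin θ_3 = 2.11 × sin 5.3° / 0.80 = 0.2436.
θ_3 = arcsin 0.2436 = 14.10°.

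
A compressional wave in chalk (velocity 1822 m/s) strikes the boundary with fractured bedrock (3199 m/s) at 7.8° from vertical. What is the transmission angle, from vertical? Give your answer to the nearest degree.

sin θ₁/V₁ = sin θ₂/V₂ ⇒ sin θ₂ = 3199·sin 7.8°/1822 = 3199·0.1357/1822 = 0.2383.
θ₂ = sin⁻¹(0.2383) = 13.79° (from vertical).

14°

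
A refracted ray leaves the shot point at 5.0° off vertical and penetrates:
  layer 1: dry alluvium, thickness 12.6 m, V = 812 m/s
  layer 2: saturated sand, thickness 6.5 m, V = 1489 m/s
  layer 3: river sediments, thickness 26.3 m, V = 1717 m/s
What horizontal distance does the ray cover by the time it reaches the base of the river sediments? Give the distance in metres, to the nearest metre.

Apply Snell's law at each interface; in layer i the horizontal offset is hᵢ·tan θᵢ.
Layer 1: θ = 5.00°; offset = 12.6·tan 5.00° = 1.102 m.
Layer 2: sin θ = 1489·sin 5.0°/812 = 0.1598, θ = 9.20°; offset = 6.5·tan 9.20° = 1.052 m.
Layer 3: sin θ = 1717·sin 5.0°/812 = 0.1843, θ = 10.62°; offset = 26.3·tan 10.62° = 4.931 m.
Σ offsets = 7.086 m.

7 m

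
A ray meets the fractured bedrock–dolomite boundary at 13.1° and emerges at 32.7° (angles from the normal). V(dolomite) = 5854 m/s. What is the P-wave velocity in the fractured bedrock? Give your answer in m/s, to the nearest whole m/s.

sin 13.1° = 0.2267; sin 32.7° = 0.5402.
V₁ = V₂·(sin θ₁/sin θ₂) = 5854·(0.2267/0.5402) = 2455.98 m/s.

2456 m/s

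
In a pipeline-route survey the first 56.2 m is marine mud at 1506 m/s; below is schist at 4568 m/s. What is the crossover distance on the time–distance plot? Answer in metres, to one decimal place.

θ_c = arcsin(1506/4568) = 19.25°, so cos θ_c = 0.9441 and tᵢ = 2h cos θ_c/V₁ = 0.0705 s.
At crossover x/V₁ = x/V₂ + tᵢ ⇒ x = tᵢ/(1/V₁ − 1/V₂) = 0.07046/(6.6401e-04 − 2.1891e-04) = 158.31 m.

158.3 m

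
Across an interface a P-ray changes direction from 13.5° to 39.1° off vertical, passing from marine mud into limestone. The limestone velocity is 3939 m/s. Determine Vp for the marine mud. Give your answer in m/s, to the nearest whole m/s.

1458 m/s

sin 13.5° = 0.2334; sin 39.1° = 0.6307.
V₁ = V₂·(sin θ₁/sin θ₂) = 3939·(0.2334/0.6307) = 1458.03 m/s.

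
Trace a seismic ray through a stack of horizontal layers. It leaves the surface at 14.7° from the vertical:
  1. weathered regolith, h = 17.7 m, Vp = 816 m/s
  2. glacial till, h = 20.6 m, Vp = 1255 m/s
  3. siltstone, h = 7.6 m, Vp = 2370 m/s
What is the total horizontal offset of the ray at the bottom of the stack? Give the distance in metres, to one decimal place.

Apply Snell's law at each interface; in layer i the horizontal offset is hᵢ·tan θᵢ.
Layer 1: θ = 14.70°; offset = 17.7·tan 14.70° = 4.644 m.
Layer 2: sin θ = 1255·sin 14.7°/816 = 0.3903, θ = 22.97°; offset = 20.6·tan 22.97° = 8.732 m.
Layer 3: sin θ = 2370·sin 14.7°/816 = 0.7370, θ = 47.48°; offset = 7.6·tan 47.48° = 8.288 m.
Summing the layer offsets gives 21.663 m.

21.7 m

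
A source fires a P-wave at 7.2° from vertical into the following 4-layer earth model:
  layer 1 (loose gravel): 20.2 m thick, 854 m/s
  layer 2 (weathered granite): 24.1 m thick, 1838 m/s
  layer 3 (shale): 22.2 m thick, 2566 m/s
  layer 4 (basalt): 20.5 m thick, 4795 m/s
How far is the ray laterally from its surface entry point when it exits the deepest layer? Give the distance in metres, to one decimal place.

Apply Snell's law at each interface; in layer i the horizontal offset is hᵢ·tan θᵢ.
Layer 1: θ = 7.20°; offset = 20.2·tan 7.20° = 2.552 m.
Layer 2: sin θ = 1838·sin 7.2°/854 = 0.2697, θ = 15.65°; offset = 24.1·tan 15.65° = 6.751 m.
Layer 3: sin θ = 2566·sin 7.2°/854 = 0.3766, θ = 22.12°; offset = 22.2·tan 22.12° = 9.025 m.
Layer 4: sin θ = 4795·sin 7.2°/854 = 0.7037, θ = 44.73°; offset = 20.5·tan 44.73° = 20.305 m.
Σ offsets = 38.632 m.

38.6 m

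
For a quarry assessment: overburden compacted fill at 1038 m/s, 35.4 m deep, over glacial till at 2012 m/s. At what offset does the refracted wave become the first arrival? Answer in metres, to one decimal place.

125.3 m

x_cross = 2h·√((V₂+V₁)/(V₂−V₁)).
(V₂+V₁)/(V₂−V₁) = (2012+1038)/(2012−1038) = 3.1314; √ = 1.7696.
x_cross = 2·35.4·1.7696 = 125.29 m.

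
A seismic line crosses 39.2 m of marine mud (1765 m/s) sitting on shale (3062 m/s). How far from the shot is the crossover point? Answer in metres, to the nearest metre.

151 m

θ_c = arcsin(1765/3062) = 35.20°, so cos θ_c = 0.8172 and tᵢ = 2h cos θ_c/V₁ = 0.0363 s.
At crossover x/V₁ = x/V₂ + tᵢ ⇒ x = tᵢ/(1/V₁ − 1/V₂) = 0.03630/(5.6657e-04 − 3.2658e-04) = 151.25 m.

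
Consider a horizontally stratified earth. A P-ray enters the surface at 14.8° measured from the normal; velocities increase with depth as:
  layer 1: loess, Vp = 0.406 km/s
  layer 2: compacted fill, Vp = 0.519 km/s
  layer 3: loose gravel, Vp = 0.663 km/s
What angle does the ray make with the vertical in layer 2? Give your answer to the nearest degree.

19°

Snell's law across each interface conserves sin θ / V, so sin θ_2 = V_2·sin θ₁/V₁.
sin θ_2 = 0.519 × sin 14.8° / 0.406 = 0.3265.
θ_2 = 19.06° from the vertical.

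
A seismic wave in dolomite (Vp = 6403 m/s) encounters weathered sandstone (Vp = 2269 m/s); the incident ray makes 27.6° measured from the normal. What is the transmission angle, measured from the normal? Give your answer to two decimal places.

sin θ₁/V₁ = sin θ₂/V₂ ⇒ sin θ₂ = 2269·sin 27.6°/6403 = 2269·0.4633/6403 = 0.1642.
θ₂ = arcsin 0.1642 = 9.45° from the normal.

9.45°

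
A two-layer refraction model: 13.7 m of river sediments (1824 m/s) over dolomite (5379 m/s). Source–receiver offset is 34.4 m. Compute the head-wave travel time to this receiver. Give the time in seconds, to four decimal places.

0.0205 s

θ_c = arcsin(V₁/V₂) = arcsin(1824/5379) = 19.82°, cos θ_c = 0.9408.
Intercept time tᵢ = 2h cos θ_c / V₁ = 2·13.7·0.9408/1824 = 0.01413 s.
t = x/V₂ + tᵢ = 34.4/5379 + 0.01413 = 0.02053 s.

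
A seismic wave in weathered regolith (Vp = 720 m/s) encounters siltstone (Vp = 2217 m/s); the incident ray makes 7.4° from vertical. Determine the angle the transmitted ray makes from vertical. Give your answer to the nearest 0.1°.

Snell's law: sin θ₂ = (V₂/V₁)·sin θ₁ = (2217/720)·sin 7.4° = 0.3966.
θ₂ = sin⁻¹(0.3966) = 23.36° (from vertical).

23.4°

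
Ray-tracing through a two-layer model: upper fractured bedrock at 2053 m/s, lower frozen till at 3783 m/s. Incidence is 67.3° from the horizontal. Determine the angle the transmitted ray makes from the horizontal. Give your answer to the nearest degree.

Convert to the normal: θ₁ = 90° − 67.3° = 22.7°.
sin θ₁/V₁ = sin θ₂/V₂ ⇒ sin θ₂ = 3783·sin 22.7°/2053 = 3783·0.3859/2053 = 0.7111.
θ₂ = arcsin 0.7111 = 45.32° from the normal.
From the interface: 90° − 45.32° = 44.68°.

45°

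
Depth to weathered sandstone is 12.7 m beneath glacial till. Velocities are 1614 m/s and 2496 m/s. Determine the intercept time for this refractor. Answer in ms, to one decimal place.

12.0 ms

tᵢ = 2h·√(V₂²−V₁²)/(V₁V₂).
√(V₂²−V₁²) = √(2496²−1614²) = 1903.9 m/s.
tᵢ = 2·12.7·1903.9/(1614·2496) = 0.01200 s.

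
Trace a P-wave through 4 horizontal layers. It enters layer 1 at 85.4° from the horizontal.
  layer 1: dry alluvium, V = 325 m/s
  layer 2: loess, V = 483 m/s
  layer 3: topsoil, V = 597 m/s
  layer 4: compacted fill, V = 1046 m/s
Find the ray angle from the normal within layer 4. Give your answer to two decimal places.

14.96°

From the normal: θ₁ = 90° − 85.4° = 4.6°.
Snell's law across each interface conserves sin θ / V, so sin θ_4 = V_4·sin θ₁/V₁.
sin θ_4 = 1046 × sin 4.6° / 325 = 0.2581.
θ_4 = arcsin 0.2581 = 14.96°.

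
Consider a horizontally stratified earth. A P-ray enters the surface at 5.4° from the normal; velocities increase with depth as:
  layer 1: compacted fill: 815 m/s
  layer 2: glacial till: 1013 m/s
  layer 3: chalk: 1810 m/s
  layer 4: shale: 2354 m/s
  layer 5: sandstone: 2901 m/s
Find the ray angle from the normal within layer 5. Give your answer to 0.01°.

Snell's law across each interface conserves sin θ / V, so sin θ_5 = V_5·sin θ₁/V₁.
sin θ_5 = 2901 × sin 5.4° / 815 = 0.3350.
θ_5 = 19.57° from the vertical.

19.57°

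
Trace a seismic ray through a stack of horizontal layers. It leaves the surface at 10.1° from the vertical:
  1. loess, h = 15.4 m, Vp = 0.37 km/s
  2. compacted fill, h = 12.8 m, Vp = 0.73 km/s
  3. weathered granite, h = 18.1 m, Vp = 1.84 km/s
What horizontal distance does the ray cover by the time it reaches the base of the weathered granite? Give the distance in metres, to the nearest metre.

Apply Snell's law at each interface; in layer i the horizontal offset is hᵢ·tan θᵢ.
Layer 1: θ = 10.10°; offset = 15.4·tan 10.10° = 2.743 m.
Layer 2: sin θ = 0.73·sin 10.1°/0.37 = 0.3460, θ = 20.24°; offset = 12.8·tan 20.24° = 4.720 m.
Layer 3: sin θ = 1.84·sin 10.1°/0.37 = 0.8721, θ = 60.70°; offset = 18.1·tan 60.70° = 32.258 m.
Summing the layer offsets gives 39.721 m.

40 m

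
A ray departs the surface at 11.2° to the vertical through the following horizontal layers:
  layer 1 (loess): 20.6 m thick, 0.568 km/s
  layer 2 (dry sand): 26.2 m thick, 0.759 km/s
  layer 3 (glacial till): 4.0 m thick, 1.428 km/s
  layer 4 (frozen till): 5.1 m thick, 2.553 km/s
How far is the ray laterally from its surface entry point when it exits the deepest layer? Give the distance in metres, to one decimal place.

Ray parameter p = sin 11.2° / 0.568 km/s = 3.4196e-01 s/km.
Layer 1: θ = 11.20°; offset = 20.6·tan 11.20° = 4.079 m.
Layer 2: sin θ = p·0.759 = 0.2595 → θ = 15.04°; offset = 26.2·tan 15.04° = 7.041 m.
Layer 3: sin θ = p·1.428 = 0.4883 → θ = 29.23°; offset = 4.0·tan 29.23° = 2.238 m.
Layer 4: sin θ = p·2.553 = 0.8730 → θ = 60.81°; offset = 5.1·tan 60.81° = 9.130 m.
Summing the layer offsets gives 22.489 m.

22.5 m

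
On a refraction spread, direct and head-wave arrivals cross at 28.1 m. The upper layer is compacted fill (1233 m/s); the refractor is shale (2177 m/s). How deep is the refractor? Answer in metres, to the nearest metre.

x_cross = 2h·√((V₂+V₁)/(V₂−V₁)) → h = x_cross / (2·√((V₂+V₁)/(V₂−V₁))).
√((V₂+V₁)/(V₂−V₁)) = √((2177+1233)/(2177−1233)) = 1.9006.
h = 28.1 / (2·1.9006) = 7.39 m.

7 m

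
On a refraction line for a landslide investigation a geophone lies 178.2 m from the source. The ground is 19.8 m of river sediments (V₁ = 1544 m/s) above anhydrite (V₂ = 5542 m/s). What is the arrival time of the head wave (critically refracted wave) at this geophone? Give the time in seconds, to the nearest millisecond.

t = x/V₂ + 2h·√(V₂²−V₁²)/(V₁V₂).
√(V₂²−V₁²) = √(5542²−1544²) = 5322.6 m/s; delay term = 2·19.8·5322.6/(1544·5542) = 0.02463 s.
t = 178.2/5542 + 0.02463 = 0.05679 s.

0.057 s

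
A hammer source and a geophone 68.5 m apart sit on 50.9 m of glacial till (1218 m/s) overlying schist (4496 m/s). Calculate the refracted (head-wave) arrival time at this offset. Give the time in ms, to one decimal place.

t = x/V₂ + 2h·√(V₂²−V₁²)/(V₁V₂).
√(V₂²−V₁²) = √(4496²−1218²) = 4327.9 m/s; delay term = 2·50.9·4327.9/(1218·4496) = 0.08045 s.
t = 68.5/4496 + 0.08045 = 0.09569 s.

95.7 ms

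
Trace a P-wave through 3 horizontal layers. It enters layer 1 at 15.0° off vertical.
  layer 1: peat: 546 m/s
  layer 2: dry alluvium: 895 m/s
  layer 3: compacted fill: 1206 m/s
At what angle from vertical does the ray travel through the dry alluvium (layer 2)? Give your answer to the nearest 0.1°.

Snell's law across each interface conserves sin θ / V, so sin θ_2 = V_2·sin θ₁/V₁.
sin θ_2 = 895 × sin 15.0° / 546 = 0.4243.
θ_2 = 25.10° from the vertical.

25.1°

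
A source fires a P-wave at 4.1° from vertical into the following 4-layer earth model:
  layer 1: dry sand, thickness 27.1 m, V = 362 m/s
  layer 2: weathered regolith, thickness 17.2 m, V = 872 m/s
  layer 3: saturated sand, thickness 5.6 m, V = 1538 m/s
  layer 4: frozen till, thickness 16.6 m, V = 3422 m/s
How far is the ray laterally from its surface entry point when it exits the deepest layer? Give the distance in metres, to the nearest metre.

Apply Snell's law at each interface; in layer i the horizontal offset is hᵢ·tan θᵢ.
Layer 1: θ = 4.10°; offset = 27.1·tan 4.10° = 1.943 m.
Layer 2: sin θ = 872·sin 4.1°/362 = 0.1722, θ = 9.92°; offset = 17.2·tan 9.92° = 3.007 m.
Layer 3: sin θ = 1538·sin 4.1°/362 = 0.3038, θ = 17.68°; offset = 5.6·tan 17.68° = 1.785 m.
Layer 4: sin θ = 3422·sin 4.1°/362 = 0.6759, θ = 42.52°; offset = 16.6·tan 42.52° = 15.223 m.
Summing the layer offsets gives 21.958 m.

22 m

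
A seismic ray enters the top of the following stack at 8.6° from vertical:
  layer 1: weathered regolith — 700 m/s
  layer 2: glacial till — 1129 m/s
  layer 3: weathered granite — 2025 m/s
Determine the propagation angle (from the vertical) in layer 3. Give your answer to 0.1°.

Ray parameter p = sin 8.6° / 700 = 2.1362e-04 s/m.
sin θ_3 = p·V_3 = 2.1362e-04 × 2025 = 0.4326.
θ_3 = arcsin 0.4326 = 25.63°.

25.6°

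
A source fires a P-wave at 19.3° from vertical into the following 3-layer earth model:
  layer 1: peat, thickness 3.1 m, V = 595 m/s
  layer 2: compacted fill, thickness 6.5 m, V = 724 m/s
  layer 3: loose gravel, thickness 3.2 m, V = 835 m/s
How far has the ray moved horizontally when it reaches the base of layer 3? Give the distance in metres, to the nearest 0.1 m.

Apply Snell's law at each interface; in layer i the horizontal offset is hᵢ·tan θᵢ.
Layer 1: θ = 19.30°; offset = 3.1·tan 19.30° = 1.086 m.
Layer 2: sin θ = 724·sin 19.3°/595 = 0.4022, θ = 23.71°; offset = 6.5·tan 23.71° = 2.855 m.
Layer 3: sin θ = 835·sin 19.3°/595 = 0.4638, θ = 27.63°; offset = 3.2·tan 27.63° = 1.675 m.
Σ offsets = 5.616 m.

5.6 m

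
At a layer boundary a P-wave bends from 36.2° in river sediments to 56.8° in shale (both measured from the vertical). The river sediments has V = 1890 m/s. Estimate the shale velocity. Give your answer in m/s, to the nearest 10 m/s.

sin 36.2° = 0.5906; sin 56.8° = 0.8368.
V₂ = V₁·(sin θ₂/sin θ₁) = 1890·(0.8368/0.5906) = 2677.73 m/s.

2680 m/s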